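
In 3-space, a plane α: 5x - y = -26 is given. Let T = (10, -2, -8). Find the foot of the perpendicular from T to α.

Foot = T − λn with λ = (n·T − d)/|n|² = (52 − (-26))/26 = 3.
Foot = (10, -2, -8) − 3·(5, -1, 0) = (-5, 1, -8).

(-5, 1, -8)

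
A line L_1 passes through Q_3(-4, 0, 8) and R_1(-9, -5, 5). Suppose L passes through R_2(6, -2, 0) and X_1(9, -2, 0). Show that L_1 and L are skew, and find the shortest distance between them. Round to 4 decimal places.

A direction vector for L_1 is R_1 − Q_3 = (-5, -5, -3).
A direction vector for L is X_1 − R_2 = (3, 0, 0).
Common perpendicular direction n = (-5, -5, -3) × (3, 0, 0) = (0, -9, 15).
With w = (6, -2, 0) − (-4, 0, 8) = (10, -2, -8), w · n = -102.
Since n ≠ 0 the lines are not parallel, and w · n = -102 ≠ 0 so they do not intersect; hence they are skew.
Distance = |w · n| / |n| = |-102| / √306 ≈ 5.8310.

5.8310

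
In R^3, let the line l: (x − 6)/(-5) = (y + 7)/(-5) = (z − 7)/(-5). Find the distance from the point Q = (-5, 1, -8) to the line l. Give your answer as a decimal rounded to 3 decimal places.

17.378

l has direction (-5, -5, -5) through (6, -7, 7).
Taking (6, -7, 7) on l with direction v = (-5, -5, -5): w = Q − (6, -7, 7) = (-11, 8, -15), and w × v = (-115, 20, 95).
Distance = |w × v| / |v| = √22650 / √75 ≈ 17.378.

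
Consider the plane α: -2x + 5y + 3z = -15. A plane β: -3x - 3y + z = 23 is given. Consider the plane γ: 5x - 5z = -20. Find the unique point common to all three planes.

(-2, -5, 2)

Solving the 3×3 linear system -2x + 5y + 3z = -15, -3x - 3y + z = 23, 5x - 5z = -20 (e.g. by elimination or Cramer's rule, determinant = -35) gives (-2, -5, 2).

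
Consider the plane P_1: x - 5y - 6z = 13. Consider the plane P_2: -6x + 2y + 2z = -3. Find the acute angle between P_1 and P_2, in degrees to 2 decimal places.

57.58

cos θ = |n₁·n₂| / (|n₁||n₂|) = |-28| / (√62 · √44).
θ = arccos(0.53609) ≈ 57.58°.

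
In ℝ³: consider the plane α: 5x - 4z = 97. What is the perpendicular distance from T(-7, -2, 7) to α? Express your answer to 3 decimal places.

24.988

n·T − d = (5)·(-7) + (0)·(-2) + (-4)·(7) − 97 = -160; |n| = √41.
Distance = |-160| / √41 = 160/√41 ≈ 24.988.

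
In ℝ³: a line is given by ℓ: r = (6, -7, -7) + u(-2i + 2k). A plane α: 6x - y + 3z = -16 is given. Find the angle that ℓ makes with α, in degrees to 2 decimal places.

18.23

sin θ = |n·v| / (|n||v|) = |-6| / (√46 · √8) = 0.31277.
θ ≈ 18.23°.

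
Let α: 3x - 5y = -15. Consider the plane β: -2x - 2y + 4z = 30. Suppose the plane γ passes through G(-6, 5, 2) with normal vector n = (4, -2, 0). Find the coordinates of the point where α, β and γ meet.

(-10, -3, 1)

γ: n·r = n·G gives 4x - 2y = -34.
Solving the 3×3 linear system 3x - 5y = -15, -2x - 2y + 4z = 30, 4x - 2y = -34 (e.g. by elimination or Cramer's rule, determinant = -56) gives (-10, -3, 1).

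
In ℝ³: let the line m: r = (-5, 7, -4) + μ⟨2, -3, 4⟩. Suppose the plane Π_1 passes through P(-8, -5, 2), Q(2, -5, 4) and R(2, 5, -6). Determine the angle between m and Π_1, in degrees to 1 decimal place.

4.5

PQ = (10, 0, 2), PR = (10, 10, -8); a normal to Π_1 is PQ × PR = (-20, 100, 100).
Using P: Π_1 has equation -20x + 100y + 100z = -140.
sin θ = |n·v| / (|n||v|) = |60| / (√20400 · √29) = 0.07801.
θ ≈ 4.5°.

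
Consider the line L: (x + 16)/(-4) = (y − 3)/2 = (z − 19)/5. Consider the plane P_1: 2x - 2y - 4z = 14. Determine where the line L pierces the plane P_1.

L has direction (-4, 2, 5) through (-16, 3, 19).
Substitute r = (-16, 3, 19) + t(-4, 2, 5) into the plane: -114 + (-32)t = 14, so t = -4.
Intersection: (-16, 3, 19) + (-4)·(-4, 2, 5) = (0, -5, -1).

(0, -5, -1)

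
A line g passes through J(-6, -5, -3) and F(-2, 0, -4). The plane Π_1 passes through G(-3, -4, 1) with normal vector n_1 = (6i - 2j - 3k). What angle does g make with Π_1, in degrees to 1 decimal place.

A direction vector for g is F − J = (4, 5, -1).
Π_1: n_1·r = n_1·G gives 6x - 2y - 3z = -13.
sin θ = |n·v| / (|n||v|) = |17| / (√49 · √42) = 0.37474.
θ ≈ 22.0°.

22.0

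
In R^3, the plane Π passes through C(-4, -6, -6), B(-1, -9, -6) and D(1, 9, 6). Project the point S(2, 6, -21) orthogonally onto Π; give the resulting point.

CB = (3, -3, 0), CD = (5, 15, 12); a normal to Π is CB × CD = (-36, -36, 60).
Using C: Π has equation -36x - 36y + 60z = 0.
Foot = S − λn with λ = (n·S − d)/|n|² = (-1548 − 0)/6192 = -1/4.
Foot = (2, 6, -21) − (-1/4)·(-36, -36, 60) = (-7, -3, -6).

(-7, -3, -6)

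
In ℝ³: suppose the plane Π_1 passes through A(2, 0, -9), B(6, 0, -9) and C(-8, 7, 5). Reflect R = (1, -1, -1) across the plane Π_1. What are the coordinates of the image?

(1, 7, -5)

AB = (4, 0, 0), AC = (-10, 7, 14); a normal to Π_1 is AB × AC = (0, -56, 28).
Using A: Π_1 has equation -56y + 28z = -252.
λ = (n·R − d)/|n|² = (28 − (-252))/3920 = 1/14.
Reflection = R − 2λn = (1, -1, -1) − (1/7)·(0, -56, 28) = (1, 7, -5).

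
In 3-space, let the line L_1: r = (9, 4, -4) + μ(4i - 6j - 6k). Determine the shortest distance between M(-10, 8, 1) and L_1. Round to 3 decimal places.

Taking (9, 4, -4) on L_1 with direction v = (4, -6, -6): w = M − (9, 4, -4) = (-19, 4, 5), and w × v = (6, -94, 98).
Distance = |w × v| / |v| = √18476 / √88 ≈ 14.490.

14.490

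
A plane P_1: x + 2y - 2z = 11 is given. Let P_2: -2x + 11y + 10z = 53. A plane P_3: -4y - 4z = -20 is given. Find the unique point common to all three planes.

(1, 5, 0)

Solving the 3×3 linear system x + 2y - 2z = 11, -2x + 11y + 10z = 53, -4y - 4z = -20 (e.g. by elimination or Cramer's rule, determinant = -36) gives (1, 5, 0).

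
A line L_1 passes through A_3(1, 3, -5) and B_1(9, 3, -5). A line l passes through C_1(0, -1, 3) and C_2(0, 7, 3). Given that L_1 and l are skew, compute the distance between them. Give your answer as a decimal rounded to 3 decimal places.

8.000

A direction vector for L_1 is B_1 − A_3 = (8, 0, 0).
A direction vector for l is C_2 − C_1 = (0, 8, 0).
Common perpendicular direction n = (8, 0, 0) × (0, 8, 0) = (0, 0, 64).
With w = (0, -1, 3) − (1, 3, -5) = (-1, -4, 8), w · n = 512.
Distance = |w · n| / |n| = |512| / √4096 ≈ 8.000.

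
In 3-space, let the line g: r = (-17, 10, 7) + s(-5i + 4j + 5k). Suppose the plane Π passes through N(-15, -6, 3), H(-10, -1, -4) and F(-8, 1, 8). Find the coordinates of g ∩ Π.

NH = (5, 5, -7), NF = (7, 7, 5); a normal to Π is NH × NF = (74, -74, 0).
Using N: Π has equation 74x - 74y = -666.
Substitute r = (-17, 10, 7) + t(-5, 4, 5) into the plane: -1998 + (-666)t = -666, so t = -2.
Intersection: (-17, 10, 7) + (-2)·(-5, 4, 5) = (-7, 2, -3).

(-7, 2, -3)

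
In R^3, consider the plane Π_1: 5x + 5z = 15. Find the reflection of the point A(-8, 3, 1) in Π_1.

(2, 3, 11)

λ = (n·A − d)/|n|² = (-35 − 15)/50 = -1.
Reflection = A − 2λn = (-8, 3, 1) − (-2)·(5, 0, 5) = (2, 3, 11).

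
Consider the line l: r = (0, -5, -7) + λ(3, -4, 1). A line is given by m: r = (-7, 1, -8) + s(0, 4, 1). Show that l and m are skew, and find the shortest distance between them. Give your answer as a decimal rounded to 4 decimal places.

Common perpendicular direction n = (3, -4, 1) × (0, 4, 1) = (-8, -3, 12).
With w = (-7, 1, -8) − (0, -5, -7) = (-7, 6, -1), w · n = 26.
Since n ≠ 0 the lines are not parallel, and w · n = 26 ≠ 0 so they do not intersect; hence they are skew.
Distance = |w · n| / |n| = |26| / √217 ≈ 1.7650.

1.7650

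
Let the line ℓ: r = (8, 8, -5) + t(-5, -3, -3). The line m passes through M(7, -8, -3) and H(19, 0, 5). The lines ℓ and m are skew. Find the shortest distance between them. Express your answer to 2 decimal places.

12.73

A direction vector for m is H − M = (12, 8, 8).
Common perpendicular direction n = (-5, -3, -3) × (12, 8, 8) = (0, 4, -4).
With w = (7, -8, -3) − (8, 8, -5) = (-1, -16, 2), w · n = -72.
Distance = |w · n| / |n| = |-72| / √32 ≈ 12.73.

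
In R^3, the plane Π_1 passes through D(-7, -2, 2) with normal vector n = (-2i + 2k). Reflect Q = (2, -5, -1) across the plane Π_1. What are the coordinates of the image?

Π_1: n·r = n·D gives -2x + 2z = 18.
λ = (n·Q − d)/|n|² = (-6 − 18)/8 = -3.
Reflection = Q − 2λn = (2, -5, -1) − (-6)·(-2, 0, 2) = (-10, -5, 11).

(-10, -5, 11)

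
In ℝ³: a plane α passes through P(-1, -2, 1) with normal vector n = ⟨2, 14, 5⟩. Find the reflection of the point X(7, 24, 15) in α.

α: n·r = n·P gives 2x + 14y + 5z = -25.
λ = (n·X − d)/|n|² = (425 − (-25))/225 = 2.
Reflection = X − 2λn = (7, 24, 15) − 4·(2, 14, 5) = (-1, -32, -5).

(-1, -32, -5)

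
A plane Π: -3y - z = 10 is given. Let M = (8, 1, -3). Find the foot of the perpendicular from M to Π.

(8, -2, -4)

Foot = M − λn with λ = (n·M − d)/|n|² = (0 − 10)/10 = -1.
Foot = (8, 1, -3) − (-1)·(0, -3, -1) = (8, -2, -4).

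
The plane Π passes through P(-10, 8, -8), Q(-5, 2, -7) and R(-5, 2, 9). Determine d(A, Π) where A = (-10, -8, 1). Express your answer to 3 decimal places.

PQ = (5, -6, 1), PR = (5, -6, 17); a normal to Π is PQ × PR = (-96, -80, 0).
Using P: Π has equation -96x - 80y = 320.
n·A − d = (-96)·(-10) + (-80)·(-8) + (0)·(1) − 320 = 1280; |n| = √15616.
Distance = |1280| / √15616 = 1280/√15616 ≈ 10.243.

10.243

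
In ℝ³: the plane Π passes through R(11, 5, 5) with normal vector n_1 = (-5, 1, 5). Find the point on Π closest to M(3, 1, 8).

(8, 0, 3)

Π: n_1·r = n_1·R gives -5x + y + 5z = -25.
Foot = M − λn with λ = (n·M − d)/|n|² = (26 − (-25))/51 = 1.
Foot = (3, 1, 8) − 1·(-5, 1, 5) = (8, 0, 3).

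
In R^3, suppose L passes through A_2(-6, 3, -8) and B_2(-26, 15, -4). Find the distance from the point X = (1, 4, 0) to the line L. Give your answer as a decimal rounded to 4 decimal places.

A direction vector for L is B_2 − A_2 = (-20, 12, 4).
Taking (-6, 3, -8) on L with direction v = (-20, 12, 4): w = X − (-6, 3, -8) = (7, 1, 8), and w × v = (-92, -188, 104).
Distance = |w × v| / |v| = √54624 / √560 ≈ 9.8764.

9.8764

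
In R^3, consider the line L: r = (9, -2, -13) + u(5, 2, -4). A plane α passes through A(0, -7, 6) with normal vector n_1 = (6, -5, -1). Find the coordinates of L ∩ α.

(-1, -6, -5)

α: n_1·r = n_1·A gives 6x - 5y - z = 29.
Substitute r = (9, -2, -13) + t(5, 2, -4) into the plane: 77 + 24t = 29, so t = -2.
Intersection: (9, -2, -13) + (-2)·(5, 2, -4) = (-1, -6, -5).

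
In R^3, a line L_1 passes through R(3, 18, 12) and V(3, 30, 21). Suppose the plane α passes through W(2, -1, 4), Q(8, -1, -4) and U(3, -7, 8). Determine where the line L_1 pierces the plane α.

(3, 2, 0)

A direction vector for L_1 is V − R = (0, 12, 9).
WQ = (6, 0, -8), WU = (1, -6, 4); a normal to α is WQ × WU = (-48, -32, -36).
Using W: α has equation -48x - 32y - 36z = -208.
Substitute r = (3, 18, 12) + t(0, 12, 9) into the plane: -1152 + (-708)t = -208, so t = -4/3.
Intersection: (3, 18, 12) + (-4/3)·(0, 12, 9) = (3, 2, 0).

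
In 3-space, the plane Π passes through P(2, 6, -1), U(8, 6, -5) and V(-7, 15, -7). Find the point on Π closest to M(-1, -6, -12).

PU = (6, 0, -4), PV = (-9, 9, -6); a normal to Π is PU × PV = (36, 72, 54).
Using P: Π has equation 36x + 72y + 54z = 450.
Foot = M − λn with λ = (n·M − d)/|n|² = (-1116 − 450)/9396 = -1/6.
Foot = (-1, -6, -12) − (-1/6)·(36, 72, 54) = (5, 6, -3).

(5, 6, -3)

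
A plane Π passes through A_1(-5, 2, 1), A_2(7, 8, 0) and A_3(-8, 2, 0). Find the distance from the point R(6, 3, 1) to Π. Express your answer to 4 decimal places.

A_1A_2 = (12, 6, -1), A_1A_3 = (-3, 0, -1); a normal to Π is A_1A_2 × A_1A_3 = (-6, 15, 18).
Using A_1: Π has equation -6x + 15y + 18z = 78.
n·R − d = (-6)·(6) + (15)·(3) + (18)·(1) − 78 = -51; |n| = √585.
Distance = |-51| / √585 = 51/√585 ≈ 2.1086.

2.1086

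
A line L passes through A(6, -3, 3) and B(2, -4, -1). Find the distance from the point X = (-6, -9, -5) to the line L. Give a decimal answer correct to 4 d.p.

4.4586

A direction vector for L is B − A = (-4, -1, -4).
Taking (6, -3, 3) on L with direction v = (-4, -1, -4): w = X − (6, -3, 3) = (-12, -6, -8), and w × v = (16, -16, -12).
Distance = |w × v| / |v| = √656 / √33 ≈ 4.4586.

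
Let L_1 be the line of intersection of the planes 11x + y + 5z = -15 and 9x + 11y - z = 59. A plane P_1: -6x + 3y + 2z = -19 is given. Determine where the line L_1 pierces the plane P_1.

(2, 3, -8)

Direction of L_1: (11, 1, 5) × (9, 11, -1) = (-56, 56, 112).
A point on L_1: solving the two plane equations with x = 4 gives (4, 1, -12).
Substitute r = (4, 1, -12) + t(-56, 56, 112) into the plane: -45 + 728t = -19, so t = 1/28.
Intersection: (4, 1, -12) + (1/28)·(-56, 56, 112) = (2, 3, -8).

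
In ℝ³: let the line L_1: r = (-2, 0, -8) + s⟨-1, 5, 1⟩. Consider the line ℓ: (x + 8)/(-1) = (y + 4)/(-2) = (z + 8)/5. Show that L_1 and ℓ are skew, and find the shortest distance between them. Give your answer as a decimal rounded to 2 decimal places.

ℓ has direction (-1, -2, 5) through (-8, -4, -8).
Common perpendicular direction n = (-1, 5, 1) × (-1, -2, 5) = (27, 4, 7).
With w = (-8, -4, -8) − (-2, 0, -8) = (-6, -4, 0), w · n = -178.
Since n ≠ 0 the lines are not parallel, and w · n = -178 ≠ 0 so they do not intersect; hence they are skew.
Distance = |w · n| / |n| = |-178| / √794 ≈ 6.32.

6.32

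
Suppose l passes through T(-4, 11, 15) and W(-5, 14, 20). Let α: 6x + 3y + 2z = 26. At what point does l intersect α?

A direction vector for l is W − T = (-1, 3, 5).
Substitute r = (-4, 11, 15) + t(-1, 3, 5) into the plane: 39 + 13t = 26, so t = -1.
Intersection: (-4, 11, 15) + (-1)·(-1, 3, 5) = (-3, 8, 10).

(-3, 8, 10)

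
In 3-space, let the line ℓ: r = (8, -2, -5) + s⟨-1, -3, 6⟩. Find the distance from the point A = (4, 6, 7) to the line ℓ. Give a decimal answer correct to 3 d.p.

12.854

Taking (8, -2, -5) on ℓ with direction v = (-1, -3, 6): w = A − (8, -2, -5) = (-4, 8, 12), and w × v = (84, 12, 20).
Distance = |w × v| / |v| = √7600 / √46 ≈ 12.854.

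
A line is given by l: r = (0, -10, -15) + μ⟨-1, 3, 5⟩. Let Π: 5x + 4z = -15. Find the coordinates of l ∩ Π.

(-3, -1, 0)

Substitute r = (0, -10, -15) + t(-1, 3, 5) into the plane: -60 + 15t = -15, so t = 3.
Intersection: (0, -10, -15) + 3·(-1, 3, 5) = (-3, -1, 0).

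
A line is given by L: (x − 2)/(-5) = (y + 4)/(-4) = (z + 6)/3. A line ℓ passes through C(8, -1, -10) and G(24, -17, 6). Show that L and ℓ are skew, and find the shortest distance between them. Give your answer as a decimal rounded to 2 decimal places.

L has direction (-5, -4, 3) through (2, -4, -6).
A direction vector for ℓ is G − C = (16, -16, 16).
Common perpendicular direction n = (-5, -4, 3) × (16, -16, 16) = (-16, 128, 144).
With w = (8, -1, -10) − (2, -4, -6) = (6, 3, -4), w · n = -288.
Since n ≠ 0 the lines are not parallel, and w · n = -288 ≠ 0 so they do not intersect; hence they are skew.
Distance = |w · n| / |n| = |-288| / √37376 ≈ 1.49.

1.49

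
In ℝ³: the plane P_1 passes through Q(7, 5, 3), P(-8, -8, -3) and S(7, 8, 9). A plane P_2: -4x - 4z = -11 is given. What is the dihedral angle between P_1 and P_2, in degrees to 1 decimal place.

QP = (-15, -13, -6), QS = (0, 3, 6); a normal to P_1 is QP × QS = (-60, 90, -45).
Using Q: P_1 has equation -60x + 90y - 45z = -105.
cos θ = |n₁·n₂| / (|n₁||n₂|) = |420| / (√13725 · √32).
θ = arccos(0.63375) ≈ 50.7°.

50.7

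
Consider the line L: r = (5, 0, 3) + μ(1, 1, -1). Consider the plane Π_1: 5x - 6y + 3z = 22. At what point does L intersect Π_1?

Substitute r = (5, 0, 3) + t(1, 1, -1) into the plane: 34 + (-4)t = 22, so t = 3.
Intersection: (5, 0, 3) + 3·(1, 1, -1) = (8, 3, 0).

(8, 3, 0)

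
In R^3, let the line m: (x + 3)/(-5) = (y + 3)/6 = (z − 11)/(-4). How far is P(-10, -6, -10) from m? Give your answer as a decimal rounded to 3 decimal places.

19.145

m has direction (-5, 6, -4) through (-3, -3, 11).
Taking (-3, -3, 11) on m with direction v = (-5, 6, -4): w = P − (-3, -3, 11) = (-7, -3, -21), and w × v = (138, 77, -57).
Distance = |w × v| / |v| = √28222 / √77 ≈ 19.145.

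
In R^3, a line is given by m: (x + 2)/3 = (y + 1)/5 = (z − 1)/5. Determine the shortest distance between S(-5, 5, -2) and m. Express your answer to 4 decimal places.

m has direction (3, 5, 5) through (-2, -1, 1).
Taking (-2, -1, 1) on m with direction v = (3, 5, 5): w = S − (-2, -1, 1) = (-3, 6, -3), and w × v = (45, 6, -33).
Distance = |w × v| / |v| = √3150 / √59 ≈ 7.3068.

7.3068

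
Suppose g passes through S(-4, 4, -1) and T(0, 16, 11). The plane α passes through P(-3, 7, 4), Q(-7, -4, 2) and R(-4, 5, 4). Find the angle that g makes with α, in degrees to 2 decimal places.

17.35

A direction vector for g is T − S = (4, 12, 12).
PQ = (-4, -11, -2), PR = (-1, -2, 0); a normal to α is PQ × PR = (-4, 2, -3).
Using P: α has equation -4x + 2y - 3z = 14.
sin θ = |n·v| / (|n||v|) = |-28| / (√29 · √304) = 0.29821.
θ ≈ 17.35°.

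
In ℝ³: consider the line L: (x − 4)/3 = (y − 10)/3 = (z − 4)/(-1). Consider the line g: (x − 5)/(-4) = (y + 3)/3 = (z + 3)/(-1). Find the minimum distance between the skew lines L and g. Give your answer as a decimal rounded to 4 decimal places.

L has direction (3, 3, -1) through (4, 10, 4).
g has direction (-4, 3, -1) through (5, -3, -3).
Common perpendicular direction n = (3, 3, -1) × (-4, 3, -1) = (0, 7, 21).
With w = (5, -3, -3) − (4, 10, 4) = (1, -13, -7), w · n = -238.
Distance = |w · n| / |n| = |-238| / √490 ≈ 10.7517.

10.7517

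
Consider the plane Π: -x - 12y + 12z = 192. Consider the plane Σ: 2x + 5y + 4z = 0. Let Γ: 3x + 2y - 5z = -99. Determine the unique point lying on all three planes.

Solving the 3×3 linear system -x - 12y + 12z = 192, 2x + 5y + 4z = 0, 3x + 2y - 5z = -99 (e.g. by elimination or Cramer's rule, determinant = -363) gives (-12, -4, 11).

(-12, -4, 11)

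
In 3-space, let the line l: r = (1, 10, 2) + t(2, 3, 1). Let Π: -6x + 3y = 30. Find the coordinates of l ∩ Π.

(-3, 4, 0)

Substitute r = (1, 10, 2) + t(2, 3, 1) into the plane: 24 + (-3)t = 30, so t = -2.
Intersection: (1, 10, 2) + (-2)·(2, 3, 1) = (-3, 4, 0).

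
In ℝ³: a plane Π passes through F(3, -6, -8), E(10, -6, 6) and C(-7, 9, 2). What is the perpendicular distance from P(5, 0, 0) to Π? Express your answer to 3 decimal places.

2.667

FE = (7, 0, 14), FC = (-10, 15, 10); a normal to Π is FE × FC = (-210, -210, 105).
Using F: Π has equation -210x - 210y + 105z = -210.
n·P − d = (-210)·(5) + (-210)·(0) + (105)·(0) − (-210) = -840; |n| = √99225.
Distance = |-840| / √99225 = 840/√99225 ≈ 2.667.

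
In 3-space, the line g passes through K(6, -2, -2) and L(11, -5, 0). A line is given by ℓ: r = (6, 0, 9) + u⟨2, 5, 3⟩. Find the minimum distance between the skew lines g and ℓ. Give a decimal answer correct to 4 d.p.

8.3976

A direction vector for g is L − K = (5, -3, 2).
Common perpendicular direction n = (5, -3, 2) × (2, 5, 3) = (-19, -11, 31).
With w = (6, 0, 9) − (6, -2, -2) = (0, 2, 11), w · n = 319.
Distance = |w · n| / |n| = |319| / √1443 ≈ 8.3976.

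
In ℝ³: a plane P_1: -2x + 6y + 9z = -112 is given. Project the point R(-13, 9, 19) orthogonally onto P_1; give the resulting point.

Foot = R − λn with λ = (n·R − d)/|n|² = (251 − (-112))/121 = 3.
Foot = (-13, 9, 19) − 3·(-2, 6, 9) = (-7, -9, -8).

(-7, -9, -8)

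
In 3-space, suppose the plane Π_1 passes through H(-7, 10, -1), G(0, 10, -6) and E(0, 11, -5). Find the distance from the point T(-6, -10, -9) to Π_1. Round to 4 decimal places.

HG = (7, 0, -5), HE = (7, 1, -4); a normal to Π_1 is HG × HE = (5, -7, 7).
Using H: Π_1 has equation 5x - 7y + 7z = -112.
n·T − d = (5)·(-6) + (-7)·(-10) + (7)·(-9) − (-112) = 89; |n| = √123.
Distance = |89| / √123 = 89/√123 ≈ 8.0249.

8.0249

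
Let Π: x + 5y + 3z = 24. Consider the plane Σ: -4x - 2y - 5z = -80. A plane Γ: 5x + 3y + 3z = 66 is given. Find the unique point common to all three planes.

(9, -3, 10)

Solving the 3×3 linear system x + 5y + 3z = 24, -4x - 2y - 5z = -80, 5x + 3y + 3z = 66 (e.g. by elimination or Cramer's rule, determinant = -62) gives (9, -3, 10).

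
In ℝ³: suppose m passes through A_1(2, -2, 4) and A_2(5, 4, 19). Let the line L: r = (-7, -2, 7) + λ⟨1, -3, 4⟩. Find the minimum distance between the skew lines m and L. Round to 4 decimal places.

A direction vector for m is A_2 − A_1 = (3, 6, 15).
Common perpendicular direction n = (3, 6, 15) × (1, -3, 4) = (69, 3, -15).
With w = (-7, -2, 7) − (2, -2, 4) = (-9, 0, 3), w · n = -666.
Distance = |w · n| / |n| = |-666| / √4995 ≈ 9.4234.

9.4234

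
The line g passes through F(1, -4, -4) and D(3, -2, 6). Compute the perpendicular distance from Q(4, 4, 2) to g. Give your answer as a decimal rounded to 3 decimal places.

6.837

A direction vector for g is D − F = (2, 2, 10).
Taking (1, -4, -4) on g with direction v = (2, 2, 10): w = Q − (1, -4, -4) = (3, 8, 6), and w × v = (68, -18, -10).
Distance = |w × v| / |v| = √5048 / √108 ≈ 6.837.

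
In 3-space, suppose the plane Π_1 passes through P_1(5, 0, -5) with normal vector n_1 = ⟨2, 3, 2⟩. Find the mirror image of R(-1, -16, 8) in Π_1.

(7, -4, 16)

Π_1: n_1·r = n_1·P_1 gives 2x + 3y + 2z = 0.
λ = (n·R − d)/|n|² = (-34 − 0)/17 = -2.
Reflection = R − 2λn = (-1, -16, 8) − (-4)·(2, 3, 2) = (7, -4, 16).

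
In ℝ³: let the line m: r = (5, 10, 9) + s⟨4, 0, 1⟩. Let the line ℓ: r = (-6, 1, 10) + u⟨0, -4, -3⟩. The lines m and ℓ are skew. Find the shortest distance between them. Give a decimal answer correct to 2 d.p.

Common perpendicular direction n = (4, 0, 1) × (0, -4, -3) = (4, 12, -16).
With w = (-6, 1, 10) − (5, 10, 9) = (-11, -9, 1), w · n = -168.
Distance = |w · n| / |n| = |-168| / √416 ≈ 8.24.

8.24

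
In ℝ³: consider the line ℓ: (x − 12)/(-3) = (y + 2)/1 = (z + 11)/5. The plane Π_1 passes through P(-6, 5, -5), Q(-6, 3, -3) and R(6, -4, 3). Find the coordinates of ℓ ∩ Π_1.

ℓ has direction (-3, 1, 5) through (12, -2, -11).
PQ = (0, -2, 2), PR = (12, -9, 8); a normal to Π_1 is PQ × PR = (2, 24, 24).
Using P: Π_1 has equation 2x + 24y + 24z = -12.
Substitute r = (12, -2, -11) + t(-3, 1, 5) into the plane: -288 + 138t = -12, so t = 2.
Intersection: (12, -2, -11) + 2·(-3, 1, 5) = (6, 0, -1).

(6, 0, -1)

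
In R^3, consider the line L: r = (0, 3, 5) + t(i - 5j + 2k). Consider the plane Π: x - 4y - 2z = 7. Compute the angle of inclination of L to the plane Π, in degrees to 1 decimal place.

sin θ = |n·v| / (|n||v|) = |17| / (√21 · √30) = 0.67730.
θ ≈ 42.6°.

42.6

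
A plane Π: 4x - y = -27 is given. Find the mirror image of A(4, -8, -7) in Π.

λ = (n·A − d)/|n|² = (24 − (-27))/17 = 3.
Reflection = A − 2λn = (4, -8, -7) − 6·(4, -1, 0) = (-20, -2, -7).

(-20, -2, -7)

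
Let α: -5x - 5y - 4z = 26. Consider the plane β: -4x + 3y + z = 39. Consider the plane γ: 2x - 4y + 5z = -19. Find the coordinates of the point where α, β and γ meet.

Solving the 3×3 linear system -5x - 5y - 4z = 26, -4x + 3y + z = 39, 2x - 4y + 5z = -19 (e.g. by elimination or Cramer's rule, determinant = -245) gives (-8, 2, 1).

(-8, 2, 1)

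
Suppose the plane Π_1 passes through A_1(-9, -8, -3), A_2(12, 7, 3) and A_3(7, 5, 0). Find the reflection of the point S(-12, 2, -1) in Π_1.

A_1A_2 = (21, 15, 6), A_1A_3 = (16, 13, 3); a normal to Π_1 is A_1A_2 × A_1A_3 = (-33, 33, 33).
Using A_1: Π_1 has equation -33x + 33y + 33z = -66.
λ = (n·S − d)/|n|² = (429 − (-66))/3267 = 5/33.
Reflection = S − 2λn = (-12, 2, -1) − (10/33)·(-33, 33, 33) = (-2, -8, -11).

(-2, -8, -11)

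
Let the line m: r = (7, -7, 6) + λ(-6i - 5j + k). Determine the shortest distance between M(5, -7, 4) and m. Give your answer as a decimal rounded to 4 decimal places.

Taking (7, -7, 6) on m with direction v = (-6, -5, 1): w = M − (7, -7, 6) = (-2, 0, -2), and w × v = (-10, 14, 10).
Distance = |w × v| / |v| = √396 / √62 ≈ 2.5273.

2.5273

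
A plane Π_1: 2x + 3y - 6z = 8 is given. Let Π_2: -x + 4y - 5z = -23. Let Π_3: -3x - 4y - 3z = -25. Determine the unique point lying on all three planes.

(10, -2, 1)

Solving the 3×3 linear system 2x + 3y - 6z = 8, -x + 4y - 5z = -23, -3x - 4y - 3z = -25 (e.g. by elimination or Cramer's rule, determinant = -124) gives (10, -2, 1).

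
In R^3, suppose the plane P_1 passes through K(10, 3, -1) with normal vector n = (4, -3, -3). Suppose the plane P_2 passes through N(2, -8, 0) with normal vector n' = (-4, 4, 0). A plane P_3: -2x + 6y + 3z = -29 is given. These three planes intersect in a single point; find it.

P_1: n·r = n·K gives 4x - 3y - 3z = 34.
P_2: n'·r = n'·N gives -4x + 4y = -40.
Solving the 3×3 linear system 4x - 3y - 3z = 34, -4x + 4y = -40, -2x + 6y + 3z = -29 (e.g. by elimination or Cramer's rule, determinant = 60) gives (7, -3, 1).

(7, -3, 1)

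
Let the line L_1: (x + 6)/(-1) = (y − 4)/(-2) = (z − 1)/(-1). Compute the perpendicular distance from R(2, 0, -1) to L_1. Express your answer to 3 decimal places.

9.129

L_1 has direction (-1, -2, -1) through (-6, 4, 1).
Taking (-6, 4, 1) on L_1 with direction v = (-1, -2, -1): w = R − (-6, 4, 1) = (8, -4, -2), and w × v = (0, 10, -20).
Distance = |w × v| / |v| = √500 / √6 ≈ 9.129.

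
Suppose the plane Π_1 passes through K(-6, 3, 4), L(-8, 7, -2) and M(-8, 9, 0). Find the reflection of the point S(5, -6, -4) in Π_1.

(-15, -10, 0)

KL = (-2, 4, -6), KM = (-2, 6, -4); a normal to Π_1 is KL × KM = (20, 4, -4).
Using K: Π_1 has equation 20x + 4y - 4z = -124.
λ = (n·S − d)/|n|² = (92 − (-124))/432 = 1/2.
Reflection = S − 2λn = (5, -6, -4) − 1·(20, 4, -4) = (-15, -10, 0).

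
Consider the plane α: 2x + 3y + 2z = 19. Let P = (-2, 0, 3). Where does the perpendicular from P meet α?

(0, 3, 5)

Foot = P − λn with λ = (n·P − d)/|n|² = (2 − 19)/17 = -1.
Foot = (-2, 0, 3) − (-1)·(2, 3, 2) = (0, 3, 5).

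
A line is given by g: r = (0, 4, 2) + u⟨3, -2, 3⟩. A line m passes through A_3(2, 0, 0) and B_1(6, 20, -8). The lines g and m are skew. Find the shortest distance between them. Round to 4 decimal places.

A direction vector for m is B_1 − A_3 = (4, 20, -8).
Common perpendicular direction n = (3, -2, 3) × (4, 20, -8) = (-44, 36, 68).
With w = (2, 0, 0) − (0, 4, 2) = (2, -4, -2), w · n = -368.
Distance = |w · n| / |n| = |-368| / √7856 ≈ 4.1519.

4.1519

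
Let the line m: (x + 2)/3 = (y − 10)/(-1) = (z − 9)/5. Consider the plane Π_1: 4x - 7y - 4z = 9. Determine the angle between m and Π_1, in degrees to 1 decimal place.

m has direction (3, -1, 5) through (-2, 10, 9).
sin θ = |n·v| / (|n||v|) = |-1| / (√81 · √35) = 0.01878.
θ ≈ 1.1°.

1.1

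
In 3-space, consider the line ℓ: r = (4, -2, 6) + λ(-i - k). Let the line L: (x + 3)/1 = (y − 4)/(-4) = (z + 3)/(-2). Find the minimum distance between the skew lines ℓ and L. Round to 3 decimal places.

4.061

L has direction (1, -4, -2) through (-3, 4, -3).
Common perpendicular direction n = (-1, 0, -1) × (1, -4, -2) = (-4, -3, 4).
With w = (-3, 4, -3) − (4, -2, 6) = (-7, 6, -9), w · n = -26.
Distance = |w · n| / |n| = |-26| / √41 ≈ 4.061.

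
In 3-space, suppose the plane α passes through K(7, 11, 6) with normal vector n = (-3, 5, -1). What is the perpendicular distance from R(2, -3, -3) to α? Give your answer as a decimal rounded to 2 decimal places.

7.78

α: n·r = n·K gives -3x + 5y - z = 28.
n·R − d = (-3)·(2) + (5)·(-3) + (-1)·(-3) − 28 = -46; |n| = √35.
Distance = |-46| / √35 = 46/√35 ≈ 7.78.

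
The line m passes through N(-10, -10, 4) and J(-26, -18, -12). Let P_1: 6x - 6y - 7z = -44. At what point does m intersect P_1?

A direction vector for m is J − N = (-16, -8, -16).
Substitute r = (-10, -10, 4) + t(-16, -8, -16) into the plane: -28 + 64t = -44, so t = -1/4.
Intersection: (-10, -10, 4) + (-1/4)·(-16, -8, -16) = (-6, -8, 8).

(-6, -8, 8)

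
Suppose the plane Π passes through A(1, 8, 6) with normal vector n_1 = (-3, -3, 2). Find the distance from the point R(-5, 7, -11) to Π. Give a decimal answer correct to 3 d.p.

2.772

Π: n_1·r = n_1·A gives -3x - 3y + 2z = -15.
n·R − d = (-3)·(-5) + (-3)·(7) + (2)·(-11) − (-15) = -13; |n| = √22.
Distance = |-13| / √22 = 13/√22 ≈ 2.772.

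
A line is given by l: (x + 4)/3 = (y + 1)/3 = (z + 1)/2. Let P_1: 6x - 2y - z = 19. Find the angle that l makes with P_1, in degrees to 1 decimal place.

l has direction (3, 3, 2) through (-4, -1, -1).
sin θ = |n·v| / (|n||v|) = |10| / (√41 · √22) = 0.33296.
θ ≈ 19.4°.

19.4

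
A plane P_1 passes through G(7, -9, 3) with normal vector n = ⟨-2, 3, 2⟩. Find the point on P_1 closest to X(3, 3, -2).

(7, -3, -6)

P_1: n·r = n·G gives -2x + 3y + 2z = -35.
Foot = X − λn with λ = (n·X − d)/|n|² = (-1 − (-35))/17 = 2.
Foot = (3, 3, -2) − 2·(-2, 3, 2) = (7, -3, -6).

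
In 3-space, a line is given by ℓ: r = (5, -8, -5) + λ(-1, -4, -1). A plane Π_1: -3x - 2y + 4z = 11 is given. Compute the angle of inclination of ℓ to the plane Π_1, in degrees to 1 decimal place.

sin θ = |n·v| / (|n||v|) = |7| / (√29 · √18) = 0.30638.
θ ≈ 17.8°.

17.8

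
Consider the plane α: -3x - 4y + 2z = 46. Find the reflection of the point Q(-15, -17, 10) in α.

λ = (n·Q − d)/|n|² = (133 − 46)/29 = 3.
Reflection = Q − 2λn = (-15, -17, 10) − 6·(-3, -4, 2) = (3, 7, -2).

(3, 7, -2)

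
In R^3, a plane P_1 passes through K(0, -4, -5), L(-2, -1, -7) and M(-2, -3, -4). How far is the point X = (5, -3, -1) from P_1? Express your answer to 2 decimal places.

KL = (-2, 3, -2), KM = (-2, 1, 1); a normal to P_1 is KL × KM = (5, 6, 4).
Using K: P_1 has equation 5x + 6y + 4z = -44.
n·X − d = (5)·(5) + (6)·(-3) + (4)·(-1) − (-44) = 47; |n| = √77.
Distance = |47| / √77 = 47/√77 ≈ 5.36.

5.36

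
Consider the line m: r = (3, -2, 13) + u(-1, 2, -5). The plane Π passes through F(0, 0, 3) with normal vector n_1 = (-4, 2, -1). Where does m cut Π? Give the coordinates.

(1, 2, 3)

Π: n_1·r = n_1·F gives -4x + 2y - z = -3.
Substitute r = (3, -2, 13) + t(-1, 2, -5) into the plane: -29 + 13t = -3, so t = 2.
Intersection: (3, -2, 13) + 2·(-1, 2, -5) = (1, 2, 3).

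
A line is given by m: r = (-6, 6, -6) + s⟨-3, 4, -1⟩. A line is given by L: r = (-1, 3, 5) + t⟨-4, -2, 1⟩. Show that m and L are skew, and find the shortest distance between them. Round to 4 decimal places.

Common perpendicular direction n = (-3, 4, -1) × (-4, -2, 1) = (2, 7, 22).
With w = (-1, 3, 5) − (-6, 6, -6) = (5, -3, 11), w · n = 231.
Since n ≠ 0 the lines are not parallel, and w · n = 231 ≠ 0 so they do not intersect; hence they are skew.
Distance = |w · n| / |n| = |231| / √537 ≈ 9.9684.

9.9684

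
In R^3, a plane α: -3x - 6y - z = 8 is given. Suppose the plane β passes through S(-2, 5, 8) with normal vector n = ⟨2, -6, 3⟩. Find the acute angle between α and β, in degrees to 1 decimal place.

55.3

β: n·r = n·S gives 2x - 6y + 3z = -10.
cos θ = |n₁·n₂| / (|n₁||n₂|) = |27| / (√46 · √49).
θ = arccos(0.56870) ≈ 55.3°.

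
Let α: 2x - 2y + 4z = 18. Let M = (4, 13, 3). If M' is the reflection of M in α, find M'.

λ = (n·M − d)/|n|² = (-6 − 18)/24 = -1.
Reflection = M − 2λn = (4, 13, 3) − (-2)·(2, -2, 4) = (8, 9, 11).

(8, 9, 11)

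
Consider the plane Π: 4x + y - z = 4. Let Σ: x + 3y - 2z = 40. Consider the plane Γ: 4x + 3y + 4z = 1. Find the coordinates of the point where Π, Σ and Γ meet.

Solving the 3×3 linear system 4x + y - z = 4, x + 3y - 2z = 40, 4x + 3y + 4z = 1 (e.g. by elimination or Cramer's rule, determinant = 69) gives (-3, 11, -5).

(-3, 11, -5)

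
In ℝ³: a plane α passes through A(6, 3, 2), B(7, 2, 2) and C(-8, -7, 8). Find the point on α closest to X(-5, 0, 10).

(-6, -1, 6)

AB = (1, -1, 0), AC = (-14, -10, 6); a normal to α is AB × AC = (-6, -6, -24).
Using A: α has equation -6x - 6y - 24z = -102.
Foot = X − λn with λ = (n·X − d)/|n|² = (-210 − (-102))/648 = -1/6.
Foot = (-5, 0, 10) − (-1/6)·(-6, -6, -24) = (-6, -1, 6).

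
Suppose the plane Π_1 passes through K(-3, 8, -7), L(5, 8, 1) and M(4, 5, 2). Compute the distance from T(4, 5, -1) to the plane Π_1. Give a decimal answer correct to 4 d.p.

KL = (8, 0, 8), KM = (7, -3, 9); a normal to Π_1 is KL × KM = (24, -16, -24).
Using K: Π_1 has equation 24x - 16y - 24z = -32.
n·T − d = (24)·(4) + (-16)·(5) + (-24)·(-1) − (-32) = 72; |n| = √1408.
Distance = |72| / √1408 = 72/√1408 ≈ 1.9188.

1.9188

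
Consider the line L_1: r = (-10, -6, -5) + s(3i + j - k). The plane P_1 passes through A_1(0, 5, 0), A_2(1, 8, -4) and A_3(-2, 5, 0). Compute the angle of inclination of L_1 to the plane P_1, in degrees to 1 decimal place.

A_1A_2 = (1, 3, -4), A_1A_3 = (-2, 0, 0); a normal to P_1 is A_1A_2 × A_1A_3 = (0, 8, 6).
Using A_1: P_1 has equation 8y + 6z = 40.
sin θ = |n·v| / (|n||v|) = |2| / (√100 · √11) = 0.06030.
θ ≈ 3.5°.

3.5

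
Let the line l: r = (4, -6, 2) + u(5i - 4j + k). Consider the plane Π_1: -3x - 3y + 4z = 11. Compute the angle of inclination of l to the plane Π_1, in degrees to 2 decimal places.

1.52

sin θ = |n·v| / (|n||v|) = |1| / (√34 · √42) = 0.02646.
θ ≈ 1.52°.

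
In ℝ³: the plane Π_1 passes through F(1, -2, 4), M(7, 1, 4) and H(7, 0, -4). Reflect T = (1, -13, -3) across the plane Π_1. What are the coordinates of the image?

(-7, 3, -5)

FM = (6, 3, 0), FH = (6, 2, -8); a normal to Π_1 is FM × FH = (-24, 48, -6).
Using F: Π_1 has equation -24x + 48y - 6z = -144.
λ = (n·T − d)/|n|² = (-630 − (-144))/2916 = -1/6.
Reflection = T − 2λn = (1, -13, -3) − (-1/3)·(-24, 48, -6) = (-7, 3, -5).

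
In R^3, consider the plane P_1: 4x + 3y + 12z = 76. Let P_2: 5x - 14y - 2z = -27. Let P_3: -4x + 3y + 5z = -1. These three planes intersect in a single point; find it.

(7, 4, 3)

Solving the 3×3 linear system 4x + 3y + 12z = 76, 5x - 14y - 2z = -27, -4x + 3y + 5z = -1 (e.g. by elimination or Cramer's rule, determinant = -799) gives (7, 4, 3).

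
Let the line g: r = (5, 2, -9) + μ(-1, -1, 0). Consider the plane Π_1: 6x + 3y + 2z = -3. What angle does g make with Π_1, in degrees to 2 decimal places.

65.39

sin θ = |n·v| / (|n||v|) = |-9| / (√49 · √2) = 0.90914.
θ ≈ 65.39°.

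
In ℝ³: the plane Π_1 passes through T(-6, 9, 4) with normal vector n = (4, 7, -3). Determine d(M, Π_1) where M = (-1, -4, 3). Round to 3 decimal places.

Π_1: n·r = n·T gives 4x + 7y - 3z = 27.
n·M − d = (4)·(-1) + (7)·(-4) + (-3)·(3) − 27 = -68; |n| = √74.
Distance = |-68| / √74 = 68/√74 ≈ 7.905.

7.905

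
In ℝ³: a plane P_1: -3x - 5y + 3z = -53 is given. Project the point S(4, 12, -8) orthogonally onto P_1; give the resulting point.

(1, 7, -5)

Foot = S − λn with λ = (n·S − d)/|n|² = (-96 − (-53))/43 = -1.
Foot = (4, 12, -8) − (-1)·(-3, -5, 3) = (1, 7, -5).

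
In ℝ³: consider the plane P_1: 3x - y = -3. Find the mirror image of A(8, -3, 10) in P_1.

λ = (n·A − d)/|n|² = (27 − (-3))/10 = 3.
Reflection = A − 2λn = (8, -3, 10) − 6·(3, -1, 0) = (-10, 3, 10).

(-10, 3, 10)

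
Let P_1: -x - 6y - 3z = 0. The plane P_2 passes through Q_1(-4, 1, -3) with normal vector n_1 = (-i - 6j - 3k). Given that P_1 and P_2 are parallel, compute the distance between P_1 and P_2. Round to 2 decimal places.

1.03

P_2: n_1·r = n_1·Q_1 gives -x - 6y - 3z = 7.
Same normal n = (-1, -6, -3) with |n| = √46; distance = |0 − 7| / |n| = 7/√46 ≈ 1.03.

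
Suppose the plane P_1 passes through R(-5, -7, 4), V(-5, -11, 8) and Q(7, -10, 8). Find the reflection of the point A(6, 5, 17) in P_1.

(8, -19, -7)

RV = (0, -4, 4), RQ = (12, -3, 4); a normal to P_1 is RV × RQ = (-4, 48, 48).
Using R: P_1 has equation -4x + 48y + 48z = -124.
λ = (n·A − d)/|n|² = (1032 − (-124))/4624 = 1/4.
Reflection = A − 2λn = (6, 5, 17) − (1/2)·(-4, 48, 48) = (8, -19, -7).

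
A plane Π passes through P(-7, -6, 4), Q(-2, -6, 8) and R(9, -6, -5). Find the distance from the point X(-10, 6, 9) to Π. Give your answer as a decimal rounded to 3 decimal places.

PQ = (5, 0, 4), PR = (16, 0, -9); a normal to Π is PQ × PR = (0, 109, 0).
Using P: Π has equation 109y = -654.
n·X − d = (0)·(-10) + (109)·(6) + (0)·(9) − (-654) = 1308; |n| = √11881.
Distance = |1308| / √11881 = 1308/√11881 ≈ 12.000.

12.000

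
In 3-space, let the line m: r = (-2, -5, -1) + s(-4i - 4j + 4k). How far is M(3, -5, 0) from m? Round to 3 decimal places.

4.546

Taking (-2, -5, -1) on m with direction v = (-4, -4, 4): w = M − (-2, -5, -1) = (5, 0, 1), and w × v = (4, -24, -20).
Distance = |w × v| / |v| = √992 / √48 ≈ 4.546.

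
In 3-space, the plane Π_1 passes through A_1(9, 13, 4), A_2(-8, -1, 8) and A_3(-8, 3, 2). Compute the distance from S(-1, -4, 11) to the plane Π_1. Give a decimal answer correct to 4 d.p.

A_1A_2 = (-17, -14, 4), A_1A_3 = (-17, -10, -2); a normal to Π_1 is A_1A_2 × A_1A_3 = (68, -102, -68).
Using A_1: Π_1 has equation 68x - 102y - 68z = -986.
n·S − d = (68)·(-1) + (-102)·(-4) + (-68)·(11) − (-986) = 578; |n| = √19652.
Distance = |578| / √19652 = 578/√19652 ≈ 4.1231.

4.1231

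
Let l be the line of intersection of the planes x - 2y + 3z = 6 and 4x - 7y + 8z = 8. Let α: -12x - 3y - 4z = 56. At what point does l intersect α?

Direction of l: (1, -2, 3) × (4, -7, 8) = (5, 4, 1).
A point on l: solving the two plane equations with x = -11 gives (-11, -4, 3).
Substitute r = (-11, -4, 3) + t(5, 4, 1) into the plane: 132 + (-76)t = 56, so t = 1.
Intersection: (-11, -4, 3) + 1·(5, 4, 1) = (-6, 0, 4).

(-6, 0, 4)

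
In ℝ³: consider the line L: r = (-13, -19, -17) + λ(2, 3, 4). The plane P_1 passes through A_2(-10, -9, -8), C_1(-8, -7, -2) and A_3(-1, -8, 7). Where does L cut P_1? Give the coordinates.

(-7, -10, -5)

A_2C_1 = (2, 2, 6), A_2A_3 = (9, 1, 15); a normal to P_1 is A_2C_1 × A_2A_3 = (24, 24, -16).
Using A_2: P_1 has equation 24x + 24y - 16z = -328.
Substitute r = (-13, -19, -17) + t(2, 3, 4) into the plane: -496 + 56t = -328, so t = 3.
Intersection: (-13, -19, -17) + 3·(2, 3, 4) = (-7, -10, -5).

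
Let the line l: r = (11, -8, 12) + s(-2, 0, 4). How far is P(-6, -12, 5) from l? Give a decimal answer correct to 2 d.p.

18.77

Taking (11, -8, 12) on l with direction v = (-2, 0, 4): w = P − (11, -8, 12) = (-17, -4, -7), and w × v = (-16, 82, -8).
Distance = |w × v| / |v| = √7044 / √20 ≈ 18.77.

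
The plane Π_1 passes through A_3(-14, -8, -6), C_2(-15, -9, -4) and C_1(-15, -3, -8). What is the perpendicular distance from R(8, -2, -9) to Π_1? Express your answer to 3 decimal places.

A_3C_2 = (-1, -1, 2), A_3C_1 = (-1, 5, -2); a normal to Π_1 is A_3C_2 × A_3C_1 = (-8, -4, -6).
Using A_3: Π_1 has equation -8x - 4y - 6z = 180.
n·R − d = (-8)·(8) + (-4)·(-2) + (-6)·(-9) − 180 = -182; |n| = √116.
Distance = |-182| / √116 = 182/√116 ≈ 16.898.

16.898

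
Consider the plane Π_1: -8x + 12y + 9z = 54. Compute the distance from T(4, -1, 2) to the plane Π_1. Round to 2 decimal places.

4.71

n·T − d = (-8)·(4) + (12)·(-1) + (9)·(2) − 54 = -80; |n| = √289.
Distance = |-80| / √289 = 80/√289 ≈ 4.71.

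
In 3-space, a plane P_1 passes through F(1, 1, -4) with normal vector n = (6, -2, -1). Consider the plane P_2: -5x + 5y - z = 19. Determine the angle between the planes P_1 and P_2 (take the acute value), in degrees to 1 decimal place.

31.5

P_1: n·r = n·F gives 6x - 2y - z = 8.
cos θ = |n₁·n₂| / (|n₁||n₂|) = |-39| / (√41 · √51).
θ = arccos(0.85288) ≈ 31.5°.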